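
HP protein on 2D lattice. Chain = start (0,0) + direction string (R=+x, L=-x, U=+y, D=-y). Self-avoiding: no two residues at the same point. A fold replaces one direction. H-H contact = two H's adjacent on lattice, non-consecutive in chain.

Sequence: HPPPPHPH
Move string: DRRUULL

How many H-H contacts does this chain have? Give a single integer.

Positions: [(0, 0), (0, -1), (1, -1), (2, -1), (2, 0), (2, 1), (1, 1), (0, 1)]
H-H contact: residue 0 @(0,0) - residue 7 @(0, 1)

Answer: 1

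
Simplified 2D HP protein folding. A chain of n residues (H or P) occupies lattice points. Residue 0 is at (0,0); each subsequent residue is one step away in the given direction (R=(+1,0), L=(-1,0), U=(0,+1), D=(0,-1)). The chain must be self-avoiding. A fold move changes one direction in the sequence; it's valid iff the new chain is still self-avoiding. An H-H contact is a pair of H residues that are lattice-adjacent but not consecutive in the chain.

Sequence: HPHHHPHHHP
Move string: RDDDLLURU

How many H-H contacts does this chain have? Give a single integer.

Positions: [(0, 0), (1, 0), (1, -1), (1, -2), (1, -3), (0, -3), (-1, -3), (-1, -2), (0, -2), (0, -1)]
H-H contact: residue 3 @(1,-2) - residue 8 @(0, -2)

Answer: 1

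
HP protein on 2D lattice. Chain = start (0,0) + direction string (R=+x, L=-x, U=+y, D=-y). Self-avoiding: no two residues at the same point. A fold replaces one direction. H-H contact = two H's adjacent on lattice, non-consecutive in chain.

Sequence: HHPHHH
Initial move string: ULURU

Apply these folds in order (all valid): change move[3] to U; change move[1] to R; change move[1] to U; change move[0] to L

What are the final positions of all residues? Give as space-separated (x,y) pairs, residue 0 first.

Answer: (0,0) (-1,0) (-1,1) (-1,2) (-1,3) (-1,4)

Derivation:
Initial moves: ULURU
Fold: move[3]->U => ULUUU (positions: [(0, 0), (0, 1), (-1, 1), (-1, 2), (-1, 3), (-1, 4)])
Fold: move[1]->R => URUUU (positions: [(0, 0), (0, 1), (1, 1), (1, 2), (1, 3), (1, 4)])
Fold: move[1]->U => UUUUU (positions: [(0, 0), (0, 1), (0, 2), (0, 3), (0, 4), (0, 5)])
Fold: move[0]->L => LUUUU (positions: [(0, 0), (-1, 0), (-1, 1), (-1, 2), (-1, 3), (-1, 4)])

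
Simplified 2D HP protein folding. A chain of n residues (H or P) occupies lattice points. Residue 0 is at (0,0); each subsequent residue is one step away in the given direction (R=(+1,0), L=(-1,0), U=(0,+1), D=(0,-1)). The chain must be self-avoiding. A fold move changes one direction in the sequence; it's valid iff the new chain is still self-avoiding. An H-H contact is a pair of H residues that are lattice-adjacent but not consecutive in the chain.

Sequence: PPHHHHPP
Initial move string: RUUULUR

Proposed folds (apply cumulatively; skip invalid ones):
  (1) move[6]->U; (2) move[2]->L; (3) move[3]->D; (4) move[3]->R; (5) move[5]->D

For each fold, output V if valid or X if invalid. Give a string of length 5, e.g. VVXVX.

Initial: RUUULUR -> [(0, 0), (1, 0), (1, 1), (1, 2), (1, 3), (0, 3), (0, 4), (1, 4)]
Fold 1: move[6]->U => RUUULUU VALID
Fold 2: move[2]->L => RULULUU VALID
Fold 3: move[3]->D => RULDLUU INVALID (collision), skipped
Fold 4: move[3]->R => RULRLUU INVALID (collision), skipped
Fold 5: move[5]->D => RULULDU INVALID (collision), skipped

Answer: VVXXX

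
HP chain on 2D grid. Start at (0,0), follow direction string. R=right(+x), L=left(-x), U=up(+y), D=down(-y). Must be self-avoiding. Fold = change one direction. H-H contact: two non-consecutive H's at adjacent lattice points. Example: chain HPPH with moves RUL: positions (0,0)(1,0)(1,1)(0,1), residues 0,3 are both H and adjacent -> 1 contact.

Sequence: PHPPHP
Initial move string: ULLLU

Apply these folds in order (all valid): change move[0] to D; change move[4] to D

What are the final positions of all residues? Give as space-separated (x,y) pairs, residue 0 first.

Initial moves: ULLLU
Fold: move[0]->D => DLLLU (positions: [(0, 0), (0, -1), (-1, -1), (-2, -1), (-3, -1), (-3, 0)])
Fold: move[4]->D => DLLLD (positions: [(0, 0), (0, -1), (-1, -1), (-2, -1), (-3, -1), (-3, -2)])

Answer: (0,0) (0,-1) (-1,-1) (-2,-1) (-3,-1) (-3,-2)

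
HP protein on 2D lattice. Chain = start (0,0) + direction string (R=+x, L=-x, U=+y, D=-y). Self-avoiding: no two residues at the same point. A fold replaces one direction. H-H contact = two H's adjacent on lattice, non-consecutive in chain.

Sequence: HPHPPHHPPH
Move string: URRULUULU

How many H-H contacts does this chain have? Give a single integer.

Answer: 1

Derivation:
Positions: [(0, 0), (0, 1), (1, 1), (2, 1), (2, 2), (1, 2), (1, 3), (1, 4), (0, 4), (0, 5)]
H-H contact: residue 2 @(1,1) - residue 5 @(1, 2)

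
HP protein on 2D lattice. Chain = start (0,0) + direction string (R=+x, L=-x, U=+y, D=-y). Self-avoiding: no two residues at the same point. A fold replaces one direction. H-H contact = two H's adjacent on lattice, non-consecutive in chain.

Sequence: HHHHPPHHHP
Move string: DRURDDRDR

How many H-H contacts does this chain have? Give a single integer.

Answer: 1

Derivation:
Positions: [(0, 0), (0, -1), (1, -1), (1, 0), (2, 0), (2, -1), (2, -2), (3, -2), (3, -3), (4, -3)]
H-H contact: residue 0 @(0,0) - residue 3 @(1, 0)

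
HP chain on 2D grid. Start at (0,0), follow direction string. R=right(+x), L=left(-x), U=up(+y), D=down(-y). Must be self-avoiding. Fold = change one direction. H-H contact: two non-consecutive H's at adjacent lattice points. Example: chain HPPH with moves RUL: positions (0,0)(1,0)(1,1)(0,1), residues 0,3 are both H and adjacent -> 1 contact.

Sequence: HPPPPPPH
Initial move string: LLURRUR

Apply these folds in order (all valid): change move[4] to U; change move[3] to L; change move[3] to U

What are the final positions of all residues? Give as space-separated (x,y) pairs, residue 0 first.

Initial moves: LLURRUR
Fold: move[4]->U => LLURUUR (positions: [(0, 0), (-1, 0), (-2, 0), (-2, 1), (-1, 1), (-1, 2), (-1, 3), (0, 3)])
Fold: move[3]->L => LLULUUR (positions: [(0, 0), (-1, 0), (-2, 0), (-2, 1), (-3, 1), (-3, 2), (-3, 3), (-2, 3)])
Fold: move[3]->U => LLUUUUR (positions: [(0, 0), (-1, 0), (-2, 0), (-2, 1), (-2, 2), (-2, 3), (-2, 4), (-1, 4)])

Answer: (0,0) (-1,0) (-2,0) (-2,1) (-2,2) (-2,3) (-2,4) (-1,4)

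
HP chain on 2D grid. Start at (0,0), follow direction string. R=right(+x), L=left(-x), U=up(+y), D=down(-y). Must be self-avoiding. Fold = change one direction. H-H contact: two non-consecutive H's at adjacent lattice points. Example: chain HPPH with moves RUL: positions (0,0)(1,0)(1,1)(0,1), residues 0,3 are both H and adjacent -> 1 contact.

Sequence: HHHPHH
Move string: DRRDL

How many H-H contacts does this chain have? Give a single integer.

Positions: [(0, 0), (0, -1), (1, -1), (2, -1), (2, -2), (1, -2)]
H-H contact: residue 2 @(1,-1) - residue 5 @(1, -2)

Answer: 1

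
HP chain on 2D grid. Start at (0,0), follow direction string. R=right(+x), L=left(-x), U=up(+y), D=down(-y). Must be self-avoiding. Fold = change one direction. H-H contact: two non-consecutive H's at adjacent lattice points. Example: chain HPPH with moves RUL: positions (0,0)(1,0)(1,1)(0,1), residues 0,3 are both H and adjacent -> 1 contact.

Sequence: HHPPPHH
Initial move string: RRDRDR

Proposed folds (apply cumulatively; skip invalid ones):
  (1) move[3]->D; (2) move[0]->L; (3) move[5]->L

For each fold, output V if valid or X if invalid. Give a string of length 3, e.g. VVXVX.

Answer: VXV

Derivation:
Initial: RRDRDR -> [(0, 0), (1, 0), (2, 0), (2, -1), (3, -1), (3, -2), (4, -2)]
Fold 1: move[3]->D => RRDDDR VALID
Fold 2: move[0]->L => LRDDDR INVALID (collision), skipped
Fold 3: move[5]->L => RRDDDL VALID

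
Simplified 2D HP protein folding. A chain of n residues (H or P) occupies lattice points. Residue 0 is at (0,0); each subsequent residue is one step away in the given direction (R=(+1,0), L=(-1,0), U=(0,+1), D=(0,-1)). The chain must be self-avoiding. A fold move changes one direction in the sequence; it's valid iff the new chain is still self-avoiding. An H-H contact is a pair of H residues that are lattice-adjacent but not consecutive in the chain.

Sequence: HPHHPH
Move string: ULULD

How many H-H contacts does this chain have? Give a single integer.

Answer: 1

Derivation:
Positions: [(0, 0), (0, 1), (-1, 1), (-1, 2), (-2, 2), (-2, 1)]
H-H contact: residue 2 @(-1,1) - residue 5 @(-2, 1)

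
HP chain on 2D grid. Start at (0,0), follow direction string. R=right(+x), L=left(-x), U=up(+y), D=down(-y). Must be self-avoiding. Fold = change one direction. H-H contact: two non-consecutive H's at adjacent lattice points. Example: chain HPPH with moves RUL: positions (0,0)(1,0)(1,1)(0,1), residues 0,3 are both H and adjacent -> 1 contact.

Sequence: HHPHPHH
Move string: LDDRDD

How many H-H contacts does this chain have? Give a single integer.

Answer: 0

Derivation:
Positions: [(0, 0), (-1, 0), (-1, -1), (-1, -2), (0, -2), (0, -3), (0, -4)]
No H-H contacts found.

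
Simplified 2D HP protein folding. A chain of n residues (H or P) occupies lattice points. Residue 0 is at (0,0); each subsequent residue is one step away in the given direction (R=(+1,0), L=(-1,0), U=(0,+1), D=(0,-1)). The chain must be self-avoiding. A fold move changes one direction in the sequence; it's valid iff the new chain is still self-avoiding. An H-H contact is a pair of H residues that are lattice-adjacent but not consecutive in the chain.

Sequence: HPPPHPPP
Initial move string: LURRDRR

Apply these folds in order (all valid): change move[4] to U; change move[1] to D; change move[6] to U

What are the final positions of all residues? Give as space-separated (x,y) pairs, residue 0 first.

Answer: (0,0) (-1,0) (-1,-1) (0,-1) (1,-1) (1,0) (2,0) (2,1)

Derivation:
Initial moves: LURRDRR
Fold: move[4]->U => LURRURR (positions: [(0, 0), (-1, 0), (-1, 1), (0, 1), (1, 1), (1, 2), (2, 2), (3, 2)])
Fold: move[1]->D => LDRRURR (positions: [(0, 0), (-1, 0), (-1, -1), (0, -1), (1, -1), (1, 0), (2, 0), (3, 0)])
Fold: move[6]->U => LDRRURU (positions: [(0, 0), (-1, 0), (-1, -1), (0, -1), (1, -1), (1, 0), (2, 0), (2, 1)])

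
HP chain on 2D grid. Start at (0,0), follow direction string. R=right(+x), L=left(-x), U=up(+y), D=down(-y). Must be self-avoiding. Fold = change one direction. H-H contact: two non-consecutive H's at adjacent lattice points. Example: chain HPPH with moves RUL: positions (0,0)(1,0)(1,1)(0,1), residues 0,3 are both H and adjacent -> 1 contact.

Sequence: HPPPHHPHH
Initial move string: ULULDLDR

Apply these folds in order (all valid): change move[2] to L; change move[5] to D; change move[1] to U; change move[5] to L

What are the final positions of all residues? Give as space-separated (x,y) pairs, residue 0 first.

Initial moves: ULULDLDR
Fold: move[2]->L => ULLLDLDR (positions: [(0, 0), (0, 1), (-1, 1), (-2, 1), (-3, 1), (-3, 0), (-4, 0), (-4, -1), (-3, -1)])
Fold: move[5]->D => ULLLDDDR (positions: [(0, 0), (0, 1), (-1, 1), (-2, 1), (-3, 1), (-3, 0), (-3, -1), (-3, -2), (-2, -2)])
Fold: move[1]->U => UULLDDDR (positions: [(0, 0), (0, 1), (0, 2), (-1, 2), (-2, 2), (-2, 1), (-2, 0), (-2, -1), (-1, -1)])
Fold: move[5]->L => UULLDLDR (positions: [(0, 0), (0, 1), (0, 2), (-1, 2), (-2, 2), (-2, 1), (-3, 1), (-3, 0), (-2, 0)])

Answer: (0,0) (0,1) (0,2) (-1,2) (-2,2) (-2,1) (-3,1) (-3,0) (-2,0)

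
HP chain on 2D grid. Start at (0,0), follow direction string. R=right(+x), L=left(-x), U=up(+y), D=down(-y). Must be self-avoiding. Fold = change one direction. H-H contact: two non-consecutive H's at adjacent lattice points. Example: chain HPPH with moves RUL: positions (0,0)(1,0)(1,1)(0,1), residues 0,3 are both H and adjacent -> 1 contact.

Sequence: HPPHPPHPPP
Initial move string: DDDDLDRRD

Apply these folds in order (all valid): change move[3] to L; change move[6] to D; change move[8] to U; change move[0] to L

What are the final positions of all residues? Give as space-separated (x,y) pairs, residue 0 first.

Answer: (0,0) (-1,0) (-1,-1) (-1,-2) (-2,-2) (-3,-2) (-3,-3) (-3,-4) (-2,-4) (-2,-3)

Derivation:
Initial moves: DDDDLDRRD
Fold: move[3]->L => DDDLLDRRD (positions: [(0, 0), (0, -1), (0, -2), (0, -3), (-1, -3), (-2, -3), (-2, -4), (-1, -4), (0, -4), (0, -5)])
Fold: move[6]->D => DDDLLDDRD (positions: [(0, 0), (0, -1), (0, -2), (0, -3), (-1, -3), (-2, -3), (-2, -4), (-2, -5), (-1, -5), (-1, -6)])
Fold: move[8]->U => DDDLLDDRU (positions: [(0, 0), (0, -1), (0, -2), (0, -3), (-1, -3), (-2, -3), (-2, -4), (-2, -5), (-1, -5), (-1, -4)])
Fold: move[0]->L => LDDLLDDRU (positions: [(0, 0), (-1, 0), (-1, -1), (-1, -2), (-2, -2), (-3, -2), (-3, -3), (-3, -4), (-2, -4), (-2, -3)])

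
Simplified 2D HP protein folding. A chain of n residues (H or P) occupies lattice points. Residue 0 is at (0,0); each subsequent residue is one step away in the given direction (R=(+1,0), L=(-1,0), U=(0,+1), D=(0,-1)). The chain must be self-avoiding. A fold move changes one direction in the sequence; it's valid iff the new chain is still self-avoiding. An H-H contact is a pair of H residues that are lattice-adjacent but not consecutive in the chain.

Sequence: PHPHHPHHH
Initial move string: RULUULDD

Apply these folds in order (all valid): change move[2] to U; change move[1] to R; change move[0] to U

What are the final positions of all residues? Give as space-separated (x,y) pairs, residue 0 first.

Answer: (0,0) (0,1) (1,1) (1,2) (1,3) (1,4) (0,4) (0,3) (0,2)

Derivation:
Initial moves: RULUULDD
Fold: move[2]->U => RUUUULDD (positions: [(0, 0), (1, 0), (1, 1), (1, 2), (1, 3), (1, 4), (0, 4), (0, 3), (0, 2)])
Fold: move[1]->R => RRUUULDD (positions: [(0, 0), (1, 0), (2, 0), (2, 1), (2, 2), (2, 3), (1, 3), (1, 2), (1, 1)])
Fold: move[0]->U => URUUULDD (positions: [(0, 0), (0, 1), (1, 1), (1, 2), (1, 3), (1, 4), (0, 4), (0, 3), (0, 2)])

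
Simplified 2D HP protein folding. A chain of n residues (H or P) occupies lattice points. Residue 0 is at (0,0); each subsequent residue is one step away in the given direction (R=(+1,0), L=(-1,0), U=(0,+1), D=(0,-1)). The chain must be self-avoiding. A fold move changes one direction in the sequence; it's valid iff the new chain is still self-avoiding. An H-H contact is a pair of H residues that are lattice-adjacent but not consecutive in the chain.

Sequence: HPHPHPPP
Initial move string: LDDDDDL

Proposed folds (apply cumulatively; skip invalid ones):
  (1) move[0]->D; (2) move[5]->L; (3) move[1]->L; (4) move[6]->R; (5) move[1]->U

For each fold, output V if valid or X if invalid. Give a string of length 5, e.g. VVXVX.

Answer: VVVXX

Derivation:
Initial: LDDDDDL -> [(0, 0), (-1, 0), (-1, -1), (-1, -2), (-1, -3), (-1, -4), (-1, -5), (-2, -5)]
Fold 1: move[0]->D => DDDDDDL VALID
Fold 2: move[5]->L => DDDDDLL VALID
Fold 3: move[1]->L => DLDDDLL VALID
Fold 4: move[6]->R => DLDDDLR INVALID (collision), skipped
Fold 5: move[1]->U => DUDDDLL INVALID (collision), skipped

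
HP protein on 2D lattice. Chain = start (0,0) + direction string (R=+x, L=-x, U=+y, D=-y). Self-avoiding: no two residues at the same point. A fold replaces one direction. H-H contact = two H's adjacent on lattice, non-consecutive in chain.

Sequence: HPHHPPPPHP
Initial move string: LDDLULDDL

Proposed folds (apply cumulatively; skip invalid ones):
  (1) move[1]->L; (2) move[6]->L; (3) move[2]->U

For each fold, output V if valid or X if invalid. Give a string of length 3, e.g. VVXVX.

Initial: LDDLULDDL -> [(0, 0), (-1, 0), (-1, -1), (-1, -2), (-2, -2), (-2, -1), (-3, -1), (-3, -2), (-3, -3), (-4, -3)]
Fold 1: move[1]->L => LLDLULDDL VALID
Fold 2: move[6]->L => LLDLULLDL VALID
Fold 3: move[2]->U => LLULULLDL VALID

Answer: VVV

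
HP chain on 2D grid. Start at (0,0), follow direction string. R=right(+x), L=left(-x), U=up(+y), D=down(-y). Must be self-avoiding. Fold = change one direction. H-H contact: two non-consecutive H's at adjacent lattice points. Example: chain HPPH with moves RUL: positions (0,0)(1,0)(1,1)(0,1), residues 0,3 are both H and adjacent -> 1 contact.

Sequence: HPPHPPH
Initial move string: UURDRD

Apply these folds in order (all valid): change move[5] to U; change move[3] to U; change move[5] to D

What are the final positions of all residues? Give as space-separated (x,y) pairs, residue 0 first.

Initial moves: UURDRD
Fold: move[5]->U => UURDRU (positions: [(0, 0), (0, 1), (0, 2), (1, 2), (1, 1), (2, 1), (2, 2)])
Fold: move[3]->U => UURURU (positions: [(0, 0), (0, 1), (0, 2), (1, 2), (1, 3), (2, 3), (2, 4)])
Fold: move[5]->D => UURURD (positions: [(0, 0), (0, 1), (0, 2), (1, 2), (1, 3), (2, 3), (2, 2)])

Answer: (0,0) (0,1) (0,2) (1,2) (1,3) (2,3) (2,2)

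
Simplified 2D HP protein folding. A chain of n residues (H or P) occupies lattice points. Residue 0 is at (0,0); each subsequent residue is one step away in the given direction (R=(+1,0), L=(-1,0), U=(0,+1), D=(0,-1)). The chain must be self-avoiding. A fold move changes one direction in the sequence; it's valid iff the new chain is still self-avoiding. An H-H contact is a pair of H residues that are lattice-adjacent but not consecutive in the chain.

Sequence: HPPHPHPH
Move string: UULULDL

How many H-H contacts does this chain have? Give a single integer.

Answer: 0

Derivation:
Positions: [(0, 0), (0, 1), (0, 2), (-1, 2), (-1, 3), (-2, 3), (-2, 2), (-3, 2)]
No H-H contacts found.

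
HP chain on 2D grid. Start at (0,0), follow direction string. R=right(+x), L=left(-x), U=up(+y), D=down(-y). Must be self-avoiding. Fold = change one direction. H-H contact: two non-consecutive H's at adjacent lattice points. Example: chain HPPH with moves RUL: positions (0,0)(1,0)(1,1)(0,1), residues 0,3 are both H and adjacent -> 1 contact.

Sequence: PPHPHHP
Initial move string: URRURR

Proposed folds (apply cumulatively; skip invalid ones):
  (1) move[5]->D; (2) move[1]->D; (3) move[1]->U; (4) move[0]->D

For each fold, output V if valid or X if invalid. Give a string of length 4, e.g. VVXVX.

Answer: VXVX

Derivation:
Initial: URRURR -> [(0, 0), (0, 1), (1, 1), (2, 1), (2, 2), (3, 2), (4, 2)]
Fold 1: move[5]->D => URRURD VALID
Fold 2: move[1]->D => UDRURD INVALID (collision), skipped
Fold 3: move[1]->U => UURURD VALID
Fold 4: move[0]->D => DURURD INVALID (collision), skipped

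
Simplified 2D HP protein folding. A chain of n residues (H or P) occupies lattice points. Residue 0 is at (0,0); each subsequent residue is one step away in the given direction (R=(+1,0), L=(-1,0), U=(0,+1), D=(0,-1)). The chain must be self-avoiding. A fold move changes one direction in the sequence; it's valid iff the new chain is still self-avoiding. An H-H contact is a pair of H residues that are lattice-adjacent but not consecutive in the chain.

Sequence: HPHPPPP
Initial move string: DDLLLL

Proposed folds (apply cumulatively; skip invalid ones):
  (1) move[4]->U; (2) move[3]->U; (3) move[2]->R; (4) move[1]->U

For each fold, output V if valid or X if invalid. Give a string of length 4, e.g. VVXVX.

Initial: DDLLLL -> [(0, 0), (0, -1), (0, -2), (-1, -2), (-2, -2), (-3, -2), (-4, -2)]
Fold 1: move[4]->U => DDLLUL VALID
Fold 2: move[3]->U => DDLUUL VALID
Fold 3: move[2]->R => DDRUUL INVALID (collision), skipped
Fold 4: move[1]->U => DULUUL INVALID (collision), skipped

Answer: VVXX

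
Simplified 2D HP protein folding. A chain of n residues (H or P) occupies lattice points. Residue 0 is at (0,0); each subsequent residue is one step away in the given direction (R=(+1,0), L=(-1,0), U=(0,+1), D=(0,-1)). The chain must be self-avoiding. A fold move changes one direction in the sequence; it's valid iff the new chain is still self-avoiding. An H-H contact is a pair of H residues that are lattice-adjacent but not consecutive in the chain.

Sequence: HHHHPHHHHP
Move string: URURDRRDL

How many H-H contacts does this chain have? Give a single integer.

Positions: [(0, 0), (0, 1), (1, 1), (1, 2), (2, 2), (2, 1), (3, 1), (4, 1), (4, 0), (3, 0)]
H-H contact: residue 2 @(1,1) - residue 5 @(2, 1)

Answer: 1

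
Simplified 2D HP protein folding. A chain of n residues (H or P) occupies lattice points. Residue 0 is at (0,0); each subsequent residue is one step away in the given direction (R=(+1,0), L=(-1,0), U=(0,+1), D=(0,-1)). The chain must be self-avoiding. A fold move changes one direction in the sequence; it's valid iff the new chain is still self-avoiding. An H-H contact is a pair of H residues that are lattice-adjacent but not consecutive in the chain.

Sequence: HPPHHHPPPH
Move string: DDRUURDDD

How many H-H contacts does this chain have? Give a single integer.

Positions: [(0, 0), (0, -1), (0, -2), (1, -2), (1, -1), (1, 0), (2, 0), (2, -1), (2, -2), (2, -3)]
H-H contact: residue 0 @(0,0) - residue 5 @(1, 0)

Answer: 1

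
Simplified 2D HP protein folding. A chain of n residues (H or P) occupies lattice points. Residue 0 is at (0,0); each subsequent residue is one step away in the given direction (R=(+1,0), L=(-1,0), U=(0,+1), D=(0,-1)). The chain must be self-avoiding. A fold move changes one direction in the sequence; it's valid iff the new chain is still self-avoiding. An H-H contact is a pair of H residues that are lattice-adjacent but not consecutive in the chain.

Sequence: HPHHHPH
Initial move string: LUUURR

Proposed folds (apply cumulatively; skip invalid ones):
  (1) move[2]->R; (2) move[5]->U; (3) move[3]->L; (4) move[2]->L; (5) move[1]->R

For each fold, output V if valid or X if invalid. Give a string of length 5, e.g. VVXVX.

Initial: LUUURR -> [(0, 0), (-1, 0), (-1, 1), (-1, 2), (-1, 3), (0, 3), (1, 3)]
Fold 1: move[2]->R => LURURR VALID
Fold 2: move[5]->U => LURURU VALID
Fold 3: move[3]->L => LURLRU INVALID (collision), skipped
Fold 4: move[2]->L => LULURU VALID
Fold 5: move[1]->R => LRLURU INVALID (collision), skipped

Answer: VVXVX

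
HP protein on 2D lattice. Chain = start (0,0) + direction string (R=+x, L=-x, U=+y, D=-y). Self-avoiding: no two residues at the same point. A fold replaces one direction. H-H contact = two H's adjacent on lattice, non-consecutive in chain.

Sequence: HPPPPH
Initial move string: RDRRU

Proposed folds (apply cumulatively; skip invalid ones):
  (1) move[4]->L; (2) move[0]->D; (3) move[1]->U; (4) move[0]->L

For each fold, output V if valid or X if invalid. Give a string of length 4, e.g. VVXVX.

Initial: RDRRU -> [(0, 0), (1, 0), (1, -1), (2, -1), (3, -1), (3, 0)]
Fold 1: move[4]->L => RDRRL INVALID (collision), skipped
Fold 2: move[0]->D => DDRRU VALID
Fold 3: move[1]->U => DURRU INVALID (collision), skipped
Fold 4: move[0]->L => LDRRU VALID

Answer: XVXV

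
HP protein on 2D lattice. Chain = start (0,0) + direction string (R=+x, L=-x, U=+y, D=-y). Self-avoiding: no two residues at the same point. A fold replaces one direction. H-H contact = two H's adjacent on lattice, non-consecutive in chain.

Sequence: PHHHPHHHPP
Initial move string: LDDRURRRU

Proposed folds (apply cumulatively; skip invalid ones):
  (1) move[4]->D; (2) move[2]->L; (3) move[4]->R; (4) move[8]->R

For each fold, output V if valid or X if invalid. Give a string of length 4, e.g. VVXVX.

Initial: LDDRURRRU -> [(0, 0), (-1, 0), (-1, -1), (-1, -2), (0, -2), (0, -1), (1, -1), (2, -1), (3, -1), (3, 0)]
Fold 1: move[4]->D => LDDRDRRRU VALID
Fold 2: move[2]->L => LDLRDRRRU INVALID (collision), skipped
Fold 3: move[4]->R => LDDRRRRRU VALID
Fold 4: move[8]->R => LDDRRRRRR VALID

Answer: VXVV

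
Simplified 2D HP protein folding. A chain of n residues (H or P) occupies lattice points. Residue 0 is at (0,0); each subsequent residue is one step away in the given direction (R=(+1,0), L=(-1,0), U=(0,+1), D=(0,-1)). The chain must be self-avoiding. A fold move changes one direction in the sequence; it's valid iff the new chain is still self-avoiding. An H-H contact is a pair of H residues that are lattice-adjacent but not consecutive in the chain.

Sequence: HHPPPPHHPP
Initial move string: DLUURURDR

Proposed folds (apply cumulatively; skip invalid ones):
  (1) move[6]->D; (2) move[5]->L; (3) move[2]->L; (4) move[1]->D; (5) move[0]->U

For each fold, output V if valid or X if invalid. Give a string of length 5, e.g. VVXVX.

Answer: XXXXV

Derivation:
Initial: DLUURURDR -> [(0, 0), (0, -1), (-1, -1), (-1, 0), (-1, 1), (0, 1), (0, 2), (1, 2), (1, 1), (2, 1)]
Fold 1: move[6]->D => DLUURUDDR INVALID (collision), skipped
Fold 2: move[5]->L => DLUURLRDR INVALID (collision), skipped
Fold 3: move[2]->L => DLLURURDR INVALID (collision), skipped
Fold 4: move[1]->D => DDUURURDR INVALID (collision), skipped
Fold 5: move[0]->U => ULUURURDR VALID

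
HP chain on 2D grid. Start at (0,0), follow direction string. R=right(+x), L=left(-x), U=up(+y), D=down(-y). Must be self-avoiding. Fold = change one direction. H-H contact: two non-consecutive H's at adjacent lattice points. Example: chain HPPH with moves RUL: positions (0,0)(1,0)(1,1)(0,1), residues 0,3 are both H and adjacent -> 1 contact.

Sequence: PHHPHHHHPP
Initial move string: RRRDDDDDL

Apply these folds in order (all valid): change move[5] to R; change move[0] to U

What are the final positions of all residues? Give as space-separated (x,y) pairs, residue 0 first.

Initial moves: RRRDDDDDL
Fold: move[5]->R => RRRDDRDDL (positions: [(0, 0), (1, 0), (2, 0), (3, 0), (3, -1), (3, -2), (4, -2), (4, -3), (4, -4), (3, -4)])
Fold: move[0]->U => URRDDRDDL (positions: [(0, 0), (0, 1), (1, 1), (2, 1), (2, 0), (2, -1), (3, -1), (3, -2), (3, -3), (2, -3)])

Answer: (0,0) (0,1) (1,1) (2,1) (2,0) (2,-1) (3,-1) (3,-2) (3,-3) (2,-3)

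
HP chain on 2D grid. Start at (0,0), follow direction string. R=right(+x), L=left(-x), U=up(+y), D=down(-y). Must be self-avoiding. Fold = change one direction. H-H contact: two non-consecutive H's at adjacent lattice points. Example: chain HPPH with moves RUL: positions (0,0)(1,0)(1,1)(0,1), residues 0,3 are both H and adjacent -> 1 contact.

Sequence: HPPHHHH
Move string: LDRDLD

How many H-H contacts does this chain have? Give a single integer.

Positions: [(0, 0), (-1, 0), (-1, -1), (0, -1), (0, -2), (-1, -2), (-1, -3)]
H-H contact: residue 0 @(0,0) - residue 3 @(0, -1)

Answer: 1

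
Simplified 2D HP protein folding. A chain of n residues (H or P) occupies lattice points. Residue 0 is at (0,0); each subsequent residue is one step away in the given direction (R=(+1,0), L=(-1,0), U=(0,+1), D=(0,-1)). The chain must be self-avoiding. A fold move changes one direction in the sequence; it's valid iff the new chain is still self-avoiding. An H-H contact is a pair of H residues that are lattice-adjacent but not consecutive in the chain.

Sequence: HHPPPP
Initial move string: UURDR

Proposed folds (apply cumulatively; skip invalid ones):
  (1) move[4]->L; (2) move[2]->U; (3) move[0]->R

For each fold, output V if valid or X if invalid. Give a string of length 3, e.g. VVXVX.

Answer: XXV

Derivation:
Initial: UURDR -> [(0, 0), (0, 1), (0, 2), (1, 2), (1, 1), (2, 1)]
Fold 1: move[4]->L => UURDL INVALID (collision), skipped
Fold 2: move[2]->U => UUUDR INVALID (collision), skipped
Fold 3: move[0]->R => RURDR VALID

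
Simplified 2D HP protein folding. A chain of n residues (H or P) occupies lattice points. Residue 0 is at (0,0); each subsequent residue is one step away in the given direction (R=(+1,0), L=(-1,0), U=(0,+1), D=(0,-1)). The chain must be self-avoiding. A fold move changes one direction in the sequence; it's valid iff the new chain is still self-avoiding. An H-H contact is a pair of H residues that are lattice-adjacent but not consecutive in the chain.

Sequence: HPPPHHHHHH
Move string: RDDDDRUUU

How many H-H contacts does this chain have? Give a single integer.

Answer: 1

Derivation:
Positions: [(0, 0), (1, 0), (1, -1), (1, -2), (1, -3), (1, -4), (2, -4), (2, -3), (2, -2), (2, -1)]
H-H contact: residue 4 @(1,-3) - residue 7 @(2, -3)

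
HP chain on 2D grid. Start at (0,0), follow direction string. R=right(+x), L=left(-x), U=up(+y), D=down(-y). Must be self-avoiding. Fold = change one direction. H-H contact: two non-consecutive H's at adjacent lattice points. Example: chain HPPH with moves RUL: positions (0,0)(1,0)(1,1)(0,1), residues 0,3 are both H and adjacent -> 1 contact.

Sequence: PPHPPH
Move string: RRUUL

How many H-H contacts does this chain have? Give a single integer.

Positions: [(0, 0), (1, 0), (2, 0), (2, 1), (2, 2), (1, 2)]
No H-H contacts found.

Answer: 0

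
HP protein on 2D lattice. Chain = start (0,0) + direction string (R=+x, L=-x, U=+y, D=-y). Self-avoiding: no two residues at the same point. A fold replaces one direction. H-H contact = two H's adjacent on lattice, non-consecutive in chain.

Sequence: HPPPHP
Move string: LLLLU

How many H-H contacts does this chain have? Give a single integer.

Answer: 0

Derivation:
Positions: [(0, 0), (-1, 0), (-2, 0), (-3, 0), (-4, 0), (-4, 1)]
No H-H contacts found.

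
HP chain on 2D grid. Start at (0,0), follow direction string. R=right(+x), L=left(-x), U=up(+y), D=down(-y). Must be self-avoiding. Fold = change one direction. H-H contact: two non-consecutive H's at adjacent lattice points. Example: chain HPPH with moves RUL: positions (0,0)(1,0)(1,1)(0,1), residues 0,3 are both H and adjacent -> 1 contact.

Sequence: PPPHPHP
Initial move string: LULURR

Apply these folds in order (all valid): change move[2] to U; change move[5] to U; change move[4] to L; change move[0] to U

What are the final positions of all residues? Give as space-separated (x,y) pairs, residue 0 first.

Initial moves: LULURR
Fold: move[2]->U => LUUURR (positions: [(0, 0), (-1, 0), (-1, 1), (-1, 2), (-1, 3), (0, 3), (1, 3)])
Fold: move[5]->U => LUUURU (positions: [(0, 0), (-1, 0), (-1, 1), (-1, 2), (-1, 3), (0, 3), (0, 4)])
Fold: move[4]->L => LUUULU (positions: [(0, 0), (-1, 0), (-1, 1), (-1, 2), (-1, 3), (-2, 3), (-2, 4)])
Fold: move[0]->U => UUUULU (positions: [(0, 0), (0, 1), (0, 2), (0, 3), (0, 4), (-1, 4), (-1, 5)])

Answer: (0,0) (0,1) (0,2) (0,3) (0,4) (-1,4) (-1,5)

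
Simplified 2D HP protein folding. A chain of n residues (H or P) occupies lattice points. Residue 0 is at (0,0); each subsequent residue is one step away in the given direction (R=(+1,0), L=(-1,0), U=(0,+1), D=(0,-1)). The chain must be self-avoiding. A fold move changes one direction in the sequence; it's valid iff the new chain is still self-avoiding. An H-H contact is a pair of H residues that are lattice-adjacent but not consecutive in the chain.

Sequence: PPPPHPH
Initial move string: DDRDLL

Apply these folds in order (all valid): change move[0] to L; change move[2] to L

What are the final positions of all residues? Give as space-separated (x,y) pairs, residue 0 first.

Initial moves: DDRDLL
Fold: move[0]->L => LDRDLL (positions: [(0, 0), (-1, 0), (-1, -1), (0, -1), (0, -2), (-1, -2), (-2, -2)])
Fold: move[2]->L => LDLDLL (positions: [(0, 0), (-1, 0), (-1, -1), (-2, -1), (-2, -2), (-3, -2), (-4, -2)])

Answer: (0,0) (-1,0) (-1,-1) (-2,-1) (-2,-2) (-3,-2) (-4,-2)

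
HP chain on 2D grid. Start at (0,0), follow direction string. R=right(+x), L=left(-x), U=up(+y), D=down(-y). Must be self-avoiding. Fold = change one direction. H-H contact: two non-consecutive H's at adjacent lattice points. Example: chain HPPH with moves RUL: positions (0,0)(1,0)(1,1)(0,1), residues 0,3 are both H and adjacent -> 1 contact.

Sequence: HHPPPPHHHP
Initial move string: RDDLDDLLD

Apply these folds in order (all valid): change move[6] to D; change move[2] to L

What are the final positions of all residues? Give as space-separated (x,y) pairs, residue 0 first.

Answer: (0,0) (1,0) (1,-1) (0,-1) (-1,-1) (-1,-2) (-1,-3) (-1,-4) (-2,-4) (-2,-5)

Derivation:
Initial moves: RDDLDDLLD
Fold: move[6]->D => RDDLDDDLD (positions: [(0, 0), (1, 0), (1, -1), (1, -2), (0, -2), (0, -3), (0, -4), (0, -5), (-1, -5), (-1, -6)])
Fold: move[2]->L => RDLLDDDLD (positions: [(0, 0), (1, 0), (1, -1), (0, -1), (-1, -1), (-1, -2), (-1, -3), (-1, -4), (-2, -4), (-2, -5)])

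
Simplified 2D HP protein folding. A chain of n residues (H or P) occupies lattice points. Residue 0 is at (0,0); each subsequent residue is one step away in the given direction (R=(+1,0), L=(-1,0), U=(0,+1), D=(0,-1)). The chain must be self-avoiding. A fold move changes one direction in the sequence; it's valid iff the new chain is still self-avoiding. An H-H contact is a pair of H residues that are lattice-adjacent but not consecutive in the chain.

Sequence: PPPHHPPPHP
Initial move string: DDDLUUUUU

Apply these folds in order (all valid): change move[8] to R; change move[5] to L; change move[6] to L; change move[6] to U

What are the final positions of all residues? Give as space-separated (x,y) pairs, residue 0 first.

Answer: (0,0) (0,-1) (0,-2) (0,-3) (-1,-3) (-1,-2) (-2,-2) (-2,-1) (-2,0) (-1,0)

Derivation:
Initial moves: DDDLUUUUU
Fold: move[8]->R => DDDLUUUUR (positions: [(0, 0), (0, -1), (0, -2), (0, -3), (-1, -3), (-1, -2), (-1, -1), (-1, 0), (-1, 1), (0, 1)])
Fold: move[5]->L => DDDLULUUR (positions: [(0, 0), (0, -1), (0, -2), (0, -3), (-1, -3), (-1, -2), (-2, -2), (-2, -1), (-2, 0), (-1, 0)])
Fold: move[6]->L => DDDLULLUR (positions: [(0, 0), (0, -1), (0, -2), (0, -3), (-1, -3), (-1, -2), (-2, -2), (-3, -2), (-3, -1), (-2, -1)])
Fold: move[6]->U => DDDLULUUR (positions: [(0, 0), (0, -1), (0, -2), (0, -3), (-1, -3), (-1, -2), (-2, -2), (-2, -1), (-2, 0), (-1, 0)])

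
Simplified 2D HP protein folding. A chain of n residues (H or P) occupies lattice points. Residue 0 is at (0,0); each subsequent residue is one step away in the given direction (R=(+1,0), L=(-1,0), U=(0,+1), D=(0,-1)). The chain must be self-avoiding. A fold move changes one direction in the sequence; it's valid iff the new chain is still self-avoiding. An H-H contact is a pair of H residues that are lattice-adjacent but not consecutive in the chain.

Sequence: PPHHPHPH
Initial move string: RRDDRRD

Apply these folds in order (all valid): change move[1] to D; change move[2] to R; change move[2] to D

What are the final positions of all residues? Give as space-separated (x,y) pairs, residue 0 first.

Initial moves: RRDDRRD
Fold: move[1]->D => RDDDRRD (positions: [(0, 0), (1, 0), (1, -1), (1, -2), (1, -3), (2, -3), (3, -3), (3, -4)])
Fold: move[2]->R => RDRDRRD (positions: [(0, 0), (1, 0), (1, -1), (2, -1), (2, -2), (3, -2), (4, -2), (4, -3)])
Fold: move[2]->D => RDDDRRD (positions: [(0, 0), (1, 0), (1, -1), (1, -2), (1, -3), (2, -3), (3, -3), (3, -4)])

Answer: (0,0) (1,0) (1,-1) (1,-2) (1,-3) (2,-3) (3,-3) (3,-4)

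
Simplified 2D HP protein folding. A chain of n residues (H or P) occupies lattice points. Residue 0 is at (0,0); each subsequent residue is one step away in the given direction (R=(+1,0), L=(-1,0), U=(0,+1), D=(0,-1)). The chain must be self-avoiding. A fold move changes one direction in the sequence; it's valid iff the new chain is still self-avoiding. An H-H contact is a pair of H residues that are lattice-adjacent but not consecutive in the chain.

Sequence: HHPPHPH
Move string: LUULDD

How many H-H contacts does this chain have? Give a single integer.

Answer: 1

Derivation:
Positions: [(0, 0), (-1, 0), (-1, 1), (-1, 2), (-2, 2), (-2, 1), (-2, 0)]
H-H contact: residue 1 @(-1,0) - residue 6 @(-2, 0)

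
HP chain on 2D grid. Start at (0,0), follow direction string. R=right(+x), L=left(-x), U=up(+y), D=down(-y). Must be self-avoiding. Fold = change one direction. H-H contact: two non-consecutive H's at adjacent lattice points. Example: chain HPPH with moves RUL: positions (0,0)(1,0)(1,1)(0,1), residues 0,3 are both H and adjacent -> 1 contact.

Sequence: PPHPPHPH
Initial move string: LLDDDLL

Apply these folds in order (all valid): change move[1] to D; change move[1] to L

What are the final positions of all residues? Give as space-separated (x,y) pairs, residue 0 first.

Initial moves: LLDDDLL
Fold: move[1]->D => LDDDDLL (positions: [(0, 0), (-1, 0), (-1, -1), (-1, -2), (-1, -3), (-1, -4), (-2, -4), (-3, -4)])
Fold: move[1]->L => LLDDDLL (positions: [(0, 0), (-1, 0), (-2, 0), (-2, -1), (-2, -2), (-2, -3), (-3, -3), (-4, -3)])

Answer: (0,0) (-1,0) (-2,0) (-2,-1) (-2,-2) (-2,-3) (-3,-3) (-4,-3)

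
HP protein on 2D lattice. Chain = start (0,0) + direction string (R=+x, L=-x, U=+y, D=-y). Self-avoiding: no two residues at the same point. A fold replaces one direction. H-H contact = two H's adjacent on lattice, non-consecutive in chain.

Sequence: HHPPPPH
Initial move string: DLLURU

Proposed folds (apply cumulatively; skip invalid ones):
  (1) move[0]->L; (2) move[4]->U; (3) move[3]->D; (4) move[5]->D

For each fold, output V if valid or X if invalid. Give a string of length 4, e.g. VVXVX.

Initial: DLLURU -> [(0, 0), (0, -1), (-1, -1), (-2, -1), (-2, 0), (-1, 0), (-1, 1)]
Fold 1: move[0]->L => LLLURU VALID
Fold 2: move[4]->U => LLLUUU VALID
Fold 3: move[3]->D => LLLDUU INVALID (collision), skipped
Fold 4: move[5]->D => LLLUUD INVALID (collision), skipped

Answer: VVXX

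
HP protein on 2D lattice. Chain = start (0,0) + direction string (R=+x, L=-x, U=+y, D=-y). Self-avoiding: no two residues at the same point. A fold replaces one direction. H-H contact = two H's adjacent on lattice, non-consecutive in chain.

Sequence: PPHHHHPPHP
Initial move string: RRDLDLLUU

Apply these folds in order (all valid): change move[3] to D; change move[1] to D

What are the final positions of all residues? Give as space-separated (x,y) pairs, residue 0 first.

Answer: (0,0) (1,0) (1,-1) (1,-2) (1,-3) (1,-4) (0,-4) (-1,-4) (-1,-3) (-1,-2)

Derivation:
Initial moves: RRDLDLLUU
Fold: move[3]->D => RRDDDLLUU (positions: [(0, 0), (1, 0), (2, 0), (2, -1), (2, -2), (2, -3), (1, -3), (0, -3), (0, -2), (0, -1)])
Fold: move[1]->D => RDDDDLLUU (positions: [(0, 0), (1, 0), (1, -1), (1, -2), (1, -3), (1, -4), (0, -4), (-1, -4), (-1, -3), (-1, -2)])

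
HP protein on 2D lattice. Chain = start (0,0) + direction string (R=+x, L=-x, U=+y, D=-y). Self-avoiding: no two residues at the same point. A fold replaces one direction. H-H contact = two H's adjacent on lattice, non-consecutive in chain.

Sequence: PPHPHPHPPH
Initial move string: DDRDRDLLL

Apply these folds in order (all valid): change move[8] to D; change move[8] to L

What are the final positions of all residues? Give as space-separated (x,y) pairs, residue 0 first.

Initial moves: DDRDRDLLL
Fold: move[8]->D => DDRDRDLLD (positions: [(0, 0), (0, -1), (0, -2), (1, -2), (1, -3), (2, -3), (2, -4), (1, -4), (0, -4), (0, -5)])
Fold: move[8]->L => DDRDRDLLL (positions: [(0, 0), (0, -1), (0, -2), (1, -2), (1, -3), (2, -3), (2, -4), (1, -4), (0, -4), (-1, -4)])

Answer: (0,0) (0,-1) (0,-2) (1,-2) (1,-3) (2,-3) (2,-4) (1,-4) (0,-4) (-1,-4)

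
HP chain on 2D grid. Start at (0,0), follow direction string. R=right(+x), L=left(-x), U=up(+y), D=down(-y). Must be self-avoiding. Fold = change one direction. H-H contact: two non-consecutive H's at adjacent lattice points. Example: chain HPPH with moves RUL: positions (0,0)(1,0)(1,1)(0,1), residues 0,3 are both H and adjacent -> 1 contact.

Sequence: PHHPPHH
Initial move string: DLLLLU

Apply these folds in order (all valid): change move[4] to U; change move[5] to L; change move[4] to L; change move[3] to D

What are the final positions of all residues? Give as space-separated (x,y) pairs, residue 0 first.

Answer: (0,0) (0,-1) (-1,-1) (-2,-1) (-2,-2) (-3,-2) (-4,-2)

Derivation:
Initial moves: DLLLLU
Fold: move[4]->U => DLLLUU (positions: [(0, 0), (0, -1), (-1, -1), (-2, -1), (-3, -1), (-3, 0), (-3, 1)])
Fold: move[5]->L => DLLLUL (positions: [(0, 0), (0, -1), (-1, -1), (-2, -1), (-3, -1), (-3, 0), (-4, 0)])
Fold: move[4]->L => DLLLLL (positions: [(0, 0), (0, -1), (-1, -1), (-2, -1), (-3, -1), (-4, -1), (-5, -1)])
Fold: move[3]->D => DLLDLL (positions: [(0, 0), (0, -1), (-1, -1), (-2, -1), (-2, -2), (-3, -2), (-4, -2)])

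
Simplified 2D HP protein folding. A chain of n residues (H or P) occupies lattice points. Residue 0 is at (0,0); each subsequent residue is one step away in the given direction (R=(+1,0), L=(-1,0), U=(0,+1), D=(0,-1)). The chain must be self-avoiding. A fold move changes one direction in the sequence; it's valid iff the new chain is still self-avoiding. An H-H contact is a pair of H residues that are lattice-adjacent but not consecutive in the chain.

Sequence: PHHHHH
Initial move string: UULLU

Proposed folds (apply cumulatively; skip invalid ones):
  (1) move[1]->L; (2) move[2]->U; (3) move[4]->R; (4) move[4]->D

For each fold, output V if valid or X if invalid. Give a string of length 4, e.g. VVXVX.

Answer: VVXV

Derivation:
Initial: UULLU -> [(0, 0), (0, 1), (0, 2), (-1, 2), (-2, 2), (-2, 3)]
Fold 1: move[1]->L => ULLLU VALID
Fold 2: move[2]->U => ULULU VALID
Fold 3: move[4]->R => ULULR INVALID (collision), skipped
Fold 4: move[4]->D => ULULD VALID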